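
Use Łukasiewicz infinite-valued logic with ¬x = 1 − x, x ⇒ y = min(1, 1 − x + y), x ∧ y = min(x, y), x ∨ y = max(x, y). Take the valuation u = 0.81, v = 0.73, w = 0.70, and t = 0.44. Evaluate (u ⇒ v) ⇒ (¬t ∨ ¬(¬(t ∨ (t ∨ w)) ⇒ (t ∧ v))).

u ⇒ v = min(1, 1 − 0.81 + 0.73) = min(1, 0.92) = 0.92
¬t = 1 − 0.44 = 0.56
t ∨ w = max(0.44, 0.70) = 0.70
t ∨ (t ∨ w) = max(0.44, 0.70) = 0.70
¬(t ∨ (t ∨ w)) = 1 − 0.70 = 0.30
t ∧ v = min(0.44, 0.73) = 0.44
¬(t ∨ (t ∨ w)) ⇒ (t ∧ v) = min(1, 1 − 0.30 + 0.44) = min(1, 1.14) = 1.00
¬(¬(t ∨ (t ∨ w)) ⇒ (t ∧ v)) = 1 − 1.00 = 0.00
¬t ∨ ¬(¬(t ∨ (t ∨ w)) ⇒ (t ∧ v)) = max(0.56, 0.00) = 0.56
(u ⇒ v) ⇒ (¬t ∨ ¬(¬(t ∨ (t ∨ w)) ⇒ (t ∧ v))) = min(1, 1 − 0.92 + 0.56) = min(1, 0.64) = 0.64

0.64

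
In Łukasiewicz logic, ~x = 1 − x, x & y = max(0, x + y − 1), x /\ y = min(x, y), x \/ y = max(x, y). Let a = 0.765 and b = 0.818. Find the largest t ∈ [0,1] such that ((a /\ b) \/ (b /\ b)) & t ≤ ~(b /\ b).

0.364

a /\ b = min(0.765, 0.818) = 0.765
b /\ b = min(0.818, 0.818) = 0.818
(a /\ b) \/ (b /\ b) = max(0.765, 0.818) = 0.818
So the left factor is (a /\ b) \/ (b /\ b) = 0.818.
~(b /\ b) = 1 − 0.818 = 0.182
So the right-hand bound is ~(b /\ b) = 0.182.
The residuum of the Łukasiewicz t-norm gives the supremum: min(1, 1 − 0.818 + 0.182).
1 − 0.818 + 0.182 = 0.364, so t = min(1, 0.364) = 0.364.
Check: 0.818 & 0.364 = max(0, 0.182) = 0.182 ≤ 0.182.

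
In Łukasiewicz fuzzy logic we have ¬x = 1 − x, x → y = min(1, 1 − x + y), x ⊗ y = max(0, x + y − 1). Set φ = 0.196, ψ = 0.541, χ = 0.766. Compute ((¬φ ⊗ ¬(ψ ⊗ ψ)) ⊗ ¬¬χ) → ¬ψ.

0.971

¬φ = 1 − 0.196 = 0.804
ψ ⊗ ψ = max(0, 0.541 + 0.541 − 1) = max(0, 0.082) = 0.082
¬(ψ ⊗ ψ) = 1 − 0.082 = 0.918
¬φ ⊗ ¬(ψ ⊗ ψ) = max(0, 0.804 + 0.918 − 1) = max(0, 0.722) = 0.722
¬χ = 1 − 0.766 = 0.234
¬¬χ = 1 − 0.234 = 0.766
(¬φ ⊗ ¬(ψ ⊗ ψ)) ⊗ ¬¬χ = max(0, 0.722 + 0.766 − 1) = max(0, 0.488) = 0.488
¬ψ = 1 − 0.541 = 0.459
((¬φ ⊗ ¬(ψ ⊗ ψ)) ⊗ ¬¬χ) → ¬ψ = min(1, 1 − 0.488 + 0.459) = min(1, 0.971) = 0.971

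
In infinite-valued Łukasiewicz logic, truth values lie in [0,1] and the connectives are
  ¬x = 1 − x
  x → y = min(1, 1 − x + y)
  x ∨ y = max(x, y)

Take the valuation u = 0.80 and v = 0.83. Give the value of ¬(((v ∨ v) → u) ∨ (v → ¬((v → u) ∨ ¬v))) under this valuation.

v ∨ v = max(0.83, 0.83) = 0.83
(v ∨ v) → u = min(1, 1 − 0.83 + 0.80) = min(1, 0.97) = 0.97
v → u = min(1, 1 − 0.83 + 0.80) = min(1, 0.97) = 0.97
¬v = 1 − 0.83 = 0.17
(v → u) ∨ ¬v = max(0.97, 0.17) = 0.97
¬((v → u) ∨ ¬v) = 1 − 0.97 = 0.03
v → ¬((v → u) ∨ ¬v) = min(1, 1 − 0.83 + 0.03) = min(1, 0.20) = 0.20
((v ∨ v) → u) ∨ (v → ¬((v → u) ∨ ¬v)) = max(0.97, 0.20) = 0.97
¬(((v ∨ v) → u) ∨ (v → ¬((v → u) ∨ ¬v))) = 1 − 0.97 = 0.03

0.03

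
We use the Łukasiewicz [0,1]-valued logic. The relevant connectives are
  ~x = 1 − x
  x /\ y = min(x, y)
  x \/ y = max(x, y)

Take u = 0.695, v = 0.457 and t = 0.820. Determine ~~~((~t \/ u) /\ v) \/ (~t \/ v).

~t = 1 − 0.820 = 0.180
~t \/ u = max(0.180, 0.695) = 0.695
(~t \/ u) /\ v = min(0.695, 0.457) = 0.457
~((~t \/ u) /\ v) = 1 − 0.457 = 0.543
~~((~t \/ u) /\ v) = 1 − 0.543 = 0.457
~~~((~t \/ u) /\ v) = 1 − 0.457 = 0.543
~t \/ v = max(0.180, 0.457) = 0.457
~~~((~t \/ u) /\ v) \/ (~t \/ v) = max(0.543, 0.457) = 0.543

0.543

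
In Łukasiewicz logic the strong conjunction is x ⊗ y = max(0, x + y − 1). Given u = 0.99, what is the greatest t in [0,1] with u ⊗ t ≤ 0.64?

The residuum of the Łukasiewicz t-norm gives the supremum: min(1, 1 − 0.99 + 0.64).
1 − 0.99 + 0.64 = 0.65, so t = min(1, 0.65) = 0.65.
Check: 0.99 ⊗ 0.65 = max(0, 0.64) = 0.64 ≤ 0.64.

0.65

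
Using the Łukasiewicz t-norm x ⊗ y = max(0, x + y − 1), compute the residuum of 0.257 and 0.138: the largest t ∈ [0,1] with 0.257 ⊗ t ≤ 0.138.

0.881

The residuum of the Łukasiewicz t-norm gives the supremum: min(1, 1 − 0.257 + 0.138).
1 − 0.257 + 0.138 = 0.881, so t = min(1, 0.881) = 0.881.
Check: 0.257 ⊗ 0.881 = max(0, 0.138) = 0.138 ≤ 0.138.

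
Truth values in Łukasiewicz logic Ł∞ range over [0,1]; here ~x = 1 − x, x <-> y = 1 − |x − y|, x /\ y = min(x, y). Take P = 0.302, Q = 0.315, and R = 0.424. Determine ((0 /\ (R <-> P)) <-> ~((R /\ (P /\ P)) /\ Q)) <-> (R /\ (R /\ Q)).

R <-> P = 1 − |0.424 − 0.302| = 1 − 0.122 = 0.878
0 /\ (R <-> P) = min(0.000, 0.878) = 0.000
P /\ P = min(0.302, 0.302) = 0.302
R /\ (P /\ P) = min(0.424, 0.302) = 0.302
(R /\ (P /\ P)) /\ Q = min(0.302, 0.315) = 0.302
~((R /\ (P /\ P)) /\ Q) = 1 − 0.302 = 0.698
(0 /\ (R <-> P)) <-> ~((R /\ (P /\ P)) /\ Q) = 1 − |0.000 − 0.698| = 1 − 0.698 = 0.302
R /\ Q = min(0.424, 0.315) = 0.315
R /\ (R /\ Q) = min(0.424, 0.315) = 0.315
((0 /\ (R <-> P)) <-> ~((R /\ (P /\ P)) /\ Q)) <-> (R /\ (R /\ Q)) = 1 − |0.302 − 0.315| = 1 − 0.013 = 0.987

0.987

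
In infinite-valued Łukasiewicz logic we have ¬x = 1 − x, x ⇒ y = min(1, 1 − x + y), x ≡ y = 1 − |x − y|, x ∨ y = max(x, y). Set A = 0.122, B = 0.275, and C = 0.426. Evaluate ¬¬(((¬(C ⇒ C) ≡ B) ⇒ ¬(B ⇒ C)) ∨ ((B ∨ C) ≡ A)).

0.696

C ⇒ C = min(1, 1 − 0.426 + 0.426) = min(1, 1.000) = 1.000
¬(C ⇒ C) = 1 − 1.000 = 0.000
¬(C ⇒ C) ≡ B = 1 − |0.000 − 0.275| = 1 − 0.275 = 0.725
B ⇒ C = min(1, 1 − 0.275 + 0.426) = min(1, 1.151) = 1.000
¬(B ⇒ C) = 1 − 1.000 = 0.000
(¬(C ⇒ C) ≡ B) ⇒ ¬(B ⇒ C) = min(1, 1 − 0.725 + 0.000) = min(1, 0.275) = 0.275
B ∨ C = max(0.275, 0.426) = 0.426
(B ∨ C) ≡ A = 1 − |0.426 − 0.122| = 1 − 0.304 = 0.696
((¬(C ⇒ C) ≡ B) ⇒ ¬(B ⇒ C)) ∨ ((B ∨ C) ≡ A) = max(0.275, 0.696) = 0.696
¬(((¬(C ⇒ C) ≡ B) ⇒ ¬(B ⇒ C)) ∨ ((B ∨ C) ≡ A)) = 1 − 0.696 = 0.304
¬¬(((¬(C ⇒ C) ≡ B) ⇒ ¬(B ⇒ C)) ∨ ((B ∨ C) ≡ A)) = 1 − 0.304 = 0.696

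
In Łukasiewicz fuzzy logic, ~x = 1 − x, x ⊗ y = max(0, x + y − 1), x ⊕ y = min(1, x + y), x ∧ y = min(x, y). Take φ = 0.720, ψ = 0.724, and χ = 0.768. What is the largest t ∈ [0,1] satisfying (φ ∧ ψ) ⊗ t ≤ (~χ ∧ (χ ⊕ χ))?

φ ∧ ψ = min(0.720, 0.724) = 0.720
So the left factor is φ ∧ ψ = 0.720.
~χ = 1 − 0.768 = 0.232
χ ⊕ χ = min(1, 0.768 + 0.768) = min(1, 1.536) = 1.000
~χ ∧ (χ ⊕ χ) = min(0.232, 1.000) = 0.232
So the right-hand bound is ~χ ∧ (χ ⊕ χ) = 0.232.
The residuum of the Łukasiewicz t-norm gives the supremum: min(1, 1 − 0.720 + 0.232).
1 − 0.720 + 0.232 = 0.512, so t = min(1, 0.512) = 0.512.
Check: 0.720 ⊗ 0.512 = max(0, 0.232) = 0.232 ≤ 0.232.

0.512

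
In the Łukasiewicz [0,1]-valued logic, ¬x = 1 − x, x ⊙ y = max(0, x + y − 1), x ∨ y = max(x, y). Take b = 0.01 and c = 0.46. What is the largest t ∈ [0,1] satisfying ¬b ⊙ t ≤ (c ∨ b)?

¬b = 1 − 0.01 = 0.99
So the left factor is ¬b = 0.99.
c ∨ b = max(0.46, 0.01) = 0.46
So the right-hand bound is c ∨ b = 0.46.
The residuum of the Łukasiewicz t-norm gives the supremum: min(1, 1 − 0.99 + 0.46).
1 − 0.99 + 0.46 = 0.47, so t = min(1, 0.47) = 0.47.
Check: 0.99 ⊙ 0.47 = max(0, 0.46) = 0.46 ≤ 0.46.

0.47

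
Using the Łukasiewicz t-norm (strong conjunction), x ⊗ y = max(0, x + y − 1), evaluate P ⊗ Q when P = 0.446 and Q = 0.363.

0.000

P ⊗ Q = max(0, 0.446 + 0.363 − 1) = max(0, -0.191) = 0.000
For comparison, the Gödel (minimum) t-norm min(x, y) would give 0.363.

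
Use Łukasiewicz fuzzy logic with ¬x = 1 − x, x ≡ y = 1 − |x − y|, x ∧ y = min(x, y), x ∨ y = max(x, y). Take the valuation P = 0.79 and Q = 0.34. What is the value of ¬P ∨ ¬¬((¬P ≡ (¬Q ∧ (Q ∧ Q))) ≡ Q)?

0.47

¬P = 1 − 0.79 = 0.21
¬Q = 1 − 0.34 = 0.66
Q ∧ Q = min(0.34, 0.34) = 0.34
¬Q ∧ (Q ∧ Q) = min(0.66, 0.34) = 0.34
¬P ≡ (¬Q ∧ (Q ∧ Q)) = 1 − |0.21 − 0.34| = 1 − 0.13 = 0.87
(¬P ≡ (¬Q ∧ (Q ∧ Q))) ≡ Q = 1 − |0.87 − 0.34| = 1 − 0.53 = 0.47
¬((¬P ≡ (¬Q ∧ (Q ∧ Q))) ≡ Q) = 1 − 0.47 = 0.53
¬¬((¬P ≡ (¬Q ∧ (Q ∧ Q))) ≡ Q) = 1 − 0.53 = 0.47
¬P ∨ ¬¬((¬P ≡ (¬Q ∧ (Q ∧ Q))) ≡ Q) = max(0.21, 0.47) = 0.47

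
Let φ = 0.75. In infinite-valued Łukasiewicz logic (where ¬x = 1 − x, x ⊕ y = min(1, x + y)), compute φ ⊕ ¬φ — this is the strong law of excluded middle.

1.00

¬φ = 1 − 0.75 = 0.25
φ ⊕ ¬φ = min(1, 0.75 + 0.25) = min(1, 1.00) = 1.00
(As expected: always 1 in Ł∞ since a ⊕ (1−a) = 1.)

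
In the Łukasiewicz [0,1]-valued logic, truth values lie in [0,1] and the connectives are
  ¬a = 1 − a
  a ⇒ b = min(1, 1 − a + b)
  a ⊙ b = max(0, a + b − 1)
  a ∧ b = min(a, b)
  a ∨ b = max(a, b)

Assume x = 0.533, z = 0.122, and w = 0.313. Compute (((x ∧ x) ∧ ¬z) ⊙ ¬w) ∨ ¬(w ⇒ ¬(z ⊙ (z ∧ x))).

0.220

x ∧ x = min(0.533, 0.533) = 0.533
¬z = 1 − 0.122 = 0.878
(x ∧ x) ∧ ¬z = min(0.533, 0.878) = 0.533
¬w = 1 − 0.313 = 0.687
((x ∧ x) ∧ ¬z) ⊙ ¬w = max(0, 0.533 + 0.687 − 1) = max(0, 0.220) = 0.220
z ∧ x = min(0.122, 0.533) = 0.122
z ⊙ (z ∧ x) = max(0, 0.122 + 0.122 − 1) = max(0, -0.756) = 0.000
¬(z ⊙ (z ∧ x)) = 1 − 0.000 = 1.000
w ⇒ ¬(z ⊙ (z ∧ x)) = min(1, 1 − 0.313 + 1.000) = min(1, 1.687) = 1.000
¬(w ⇒ ¬(z ⊙ (z ∧ x))) = 1 − 1.000 = 0.000
(((x ∧ x) ∧ ¬z) ⊙ ¬w) ∨ ¬(w ⇒ ¬(z ⊙ (z ∧ x))) = max(0.220, 0.000) = 0.220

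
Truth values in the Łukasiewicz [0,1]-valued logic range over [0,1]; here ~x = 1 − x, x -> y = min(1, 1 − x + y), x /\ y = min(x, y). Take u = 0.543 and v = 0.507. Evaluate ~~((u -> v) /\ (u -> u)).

0.964

u -> v = min(1, 1 − 0.543 + 0.507) = min(1, 0.964) = 0.964
u -> u = min(1, 1 − 0.543 + 0.543) = min(1, 1.000) = 1.000
(u -> v) /\ (u -> u) = min(0.964, 1.000) = 0.964
~((u -> v) /\ (u -> u)) = 1 − 0.964 = 0.036
~~((u -> v) /\ (u -> u)) = 1 − 0.036 = 0.964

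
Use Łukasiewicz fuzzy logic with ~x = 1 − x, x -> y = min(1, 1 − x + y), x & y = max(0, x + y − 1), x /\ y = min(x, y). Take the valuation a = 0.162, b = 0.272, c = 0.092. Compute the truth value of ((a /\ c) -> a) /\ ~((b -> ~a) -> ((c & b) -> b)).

0.000

a /\ c = min(0.162, 0.092) = 0.092
(a /\ c) -> a = min(1, 1 − 0.092 + 0.162) = min(1, 1.070) = 1.000
~a = 1 − 0.162 = 0.838
b -> ~a = min(1, 1 − 0.272 + 0.838) = min(1, 1.566) = 1.000
c & b = max(0, 0.092 + 0.272 − 1) = max(0, -0.636) = 0.000
(c & b) -> b = min(1, 1 − 0.000 + 0.272) = min(1, 1.272) = 1.000
(b -> ~a) -> ((c & b) -> b) = min(1, 1 − 1.000 + 1.000) = min(1, 1.000) = 1.000
~((b -> ~a) -> ((c & b) -> b)) = 1 − 1.000 = 0.000
((a /\ c) -> a) /\ ~((b -> ~a) -> ((c & b) -> b)) = min(1.000, 0.000) = 0.000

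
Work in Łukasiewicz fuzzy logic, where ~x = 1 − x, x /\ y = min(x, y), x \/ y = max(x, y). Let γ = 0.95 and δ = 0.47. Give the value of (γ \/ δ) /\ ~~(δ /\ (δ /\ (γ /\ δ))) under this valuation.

0.47

γ \/ δ = max(0.95, 0.47) = 0.95
γ /\ δ = min(0.95, 0.47) = 0.47
δ /\ (γ /\ δ) = min(0.47, 0.47) = 0.47
δ /\ (δ /\ (γ /\ δ)) = min(0.47, 0.47) = 0.47
~(δ /\ (δ /\ (γ /\ δ))) = 1 − 0.47 = 0.53
~~(δ /\ (δ /\ (γ /\ δ))) = 1 − 0.53 = 0.47
(γ \/ δ) /\ ~~(δ /\ (δ /\ (γ /\ δ))) = min(0.95, 0.47) = 0.47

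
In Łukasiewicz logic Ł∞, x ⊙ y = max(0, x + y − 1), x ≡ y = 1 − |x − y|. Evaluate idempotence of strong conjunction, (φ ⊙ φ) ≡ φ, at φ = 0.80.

0.80

φ ⊙ φ = max(0, 0.80 + 0.80 − 1) = max(0, 0.60) = 0.60
(φ ⊙ φ) ≡ φ = 1 − |0.60 − 0.80| = 1 − 0.20 = 0.80
(The value 0.80 < 1 shows this instance is not satisfied; fails in Ł∞ since a ⊗ a = max(0, 2a−1) ≠ a in general.)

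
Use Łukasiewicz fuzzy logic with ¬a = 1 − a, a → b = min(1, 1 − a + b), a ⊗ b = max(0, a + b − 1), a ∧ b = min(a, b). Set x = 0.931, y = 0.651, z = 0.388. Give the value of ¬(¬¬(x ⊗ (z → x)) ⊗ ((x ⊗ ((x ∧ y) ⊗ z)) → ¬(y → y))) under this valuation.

z → x = min(1, 1 − 0.388 + 0.931) = min(1, 1.543) = 1.000
x ⊗ (z → x) = max(0, 0.931 + 1.000 − 1) = max(0, 0.931) = 0.931
¬(x ⊗ (z → x)) = 1 − 0.931 = 0.069
¬¬(x ⊗ (z → x)) = 1 − 0.069 = 0.931
x ∧ y = min(0.931, 0.651) = 0.651
(x ∧ y) ⊗ z = max(0, 0.651 + 0.388 − 1) = max(0, 0.039) = 0.039
x ⊗ ((x ∧ y) ⊗ z) = max(0, 0.931 + 0.039 − 1) = max(0, -0.030) = 0.000
y → y = min(1, 1 − 0.651 + 0.651) = min(1, 1.000) = 1.000
¬(y → y) = 1 − 1.000 = 0.000
(x ⊗ ((x ∧ y) ⊗ z)) → ¬(y → y) = min(1, 1 − 0.000 + 0.000) = min(1, 1.000) = 1.000
¬¬(x ⊗ (z → x)) ⊗ ((x ⊗ ((x ∧ y) ⊗ z)) → ¬(y → y)) = max(0, 0.931 + 1.000 − 1) = max(0, 0.931) = 0.931
¬(¬¬(x ⊗ (z → x)) ⊗ ((x ⊗ ((x ∧ y) ⊗ z)) → ¬(y → y))) = 1 − 0.931 = 0.069

0.069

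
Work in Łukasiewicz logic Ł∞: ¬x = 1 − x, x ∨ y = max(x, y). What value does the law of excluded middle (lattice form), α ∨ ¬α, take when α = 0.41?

¬α = 1 − 0.41 = 0.59
α ∨ ¬α = max(0.41, 0.59) = 0.59
(The value 0.59 < 1 shows this instance is not satisfied; not a Ł∞-tautology — its value is max(a, 1−a).)

0.59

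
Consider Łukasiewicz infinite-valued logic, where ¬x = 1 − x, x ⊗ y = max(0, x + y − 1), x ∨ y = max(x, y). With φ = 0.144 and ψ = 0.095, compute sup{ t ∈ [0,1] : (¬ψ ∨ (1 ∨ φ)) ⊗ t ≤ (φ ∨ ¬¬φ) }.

¬ψ = 1 − 0.095 = 0.905
1 ∨ φ = max(1.000, 0.144) = 1.000
¬ψ ∨ (1 ∨ φ) = max(0.905, 1.000) = 1.000
So the left factor is ¬ψ ∨ (1 ∨ φ) = 1.000.
¬φ = 1 − 0.144 = 0.856
¬¬φ = 1 − 0.856 = 0.144
φ ∨ ¬¬φ = max(0.144, 0.144) = 0.144
So the right-hand bound is φ ∨ ¬¬φ = 0.144.
The residuum of the Łukasiewicz t-norm gives the supremum: min(1, 1 − 1.000 + 0.144).
1 − 1.000 + 0.144 = 0.144, so t = min(1, 0.144) = 0.144.
Check: 1.000 ⊗ 0.144 = max(0, 0.144) = 0.144 ≤ 0.144.

0.144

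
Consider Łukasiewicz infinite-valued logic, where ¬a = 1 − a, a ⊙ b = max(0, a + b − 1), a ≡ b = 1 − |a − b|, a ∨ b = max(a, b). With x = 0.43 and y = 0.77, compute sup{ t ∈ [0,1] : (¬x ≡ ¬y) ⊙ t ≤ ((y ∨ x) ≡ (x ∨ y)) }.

1.00

¬x = 1 − 0.43 = 0.57
¬y = 1 − 0.77 = 0.23
¬x ≡ ¬y = 1 − |0.57 − 0.23| = 1 − 0.34 = 0.66
So the left factor is ¬x ≡ ¬y = 0.66.
y ∨ x = max(0.77, 0.43) = 0.77
x ∨ y = max(0.43, 0.77) = 0.77
(y ∨ x) ≡ (x ∨ y) = 1 − |0.77 − 0.77| = 1 − 0.00 = 1.00
So the right-hand bound is (y ∨ x) ≡ (x ∨ y) = 1.00.
The residuum of the Łukasiewicz t-norm gives the supremum: min(1, 1 − 0.66 + 1.00).
1 − 0.66 + 1.00 = 1.34, so t = min(1, 1.34) = 1.00.
Check: 0.66 ⊙ 1.00 = max(0, 0.66) = 0.66 ≤ 1.00.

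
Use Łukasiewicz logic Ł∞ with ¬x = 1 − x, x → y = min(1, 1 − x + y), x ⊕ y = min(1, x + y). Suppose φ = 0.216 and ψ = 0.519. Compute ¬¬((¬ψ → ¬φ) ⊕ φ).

1.000

¬ψ = 1 − 0.519 = 0.481
¬φ = 1 − 0.216 = 0.784
¬ψ → ¬φ = min(1, 1 − 0.481 + 0.784) = min(1, 1.303) = 1.000
(¬ψ → ¬φ) ⊕ φ = min(1, 1.000 + 0.216) = min(1, 1.216) = 1.000
¬((¬ψ → ¬φ) ⊕ φ) = 1 − 1.000 = 0.000
¬¬((¬ψ → ¬φ) ⊕ φ) = 1 − 0.000 = 1.000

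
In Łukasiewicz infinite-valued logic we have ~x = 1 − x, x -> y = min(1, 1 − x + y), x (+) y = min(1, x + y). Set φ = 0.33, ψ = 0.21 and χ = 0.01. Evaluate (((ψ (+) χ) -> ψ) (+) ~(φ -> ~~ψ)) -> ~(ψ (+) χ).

0.78

ψ (+) χ = min(1, 0.21 + 0.01) = min(1, 0.22) = 0.22
(ψ (+) χ) -> ψ = min(1, 1 − 0.22 + 0.21) = min(1, 0.99) = 0.99
~ψ = 1 − 0.21 = 0.79
~~ψ = 1 − 0.79 = 0.21
φ -> ~~ψ = min(1, 1 − 0.33 + 0.21) = min(1, 0.88) = 0.88
~(φ -> ~~ψ) = 1 − 0.88 = 0.12
((ψ (+) χ) -> ψ) (+) ~(φ -> ~~ψ) = min(1, 0.99 + 0.12) = min(1, 1.11) = 1.00
~(ψ (+) χ) = 1 − 0.22 = 0.78
(((ψ (+) χ) -> ψ) (+) ~(φ -> ~~ψ)) -> ~(ψ (+) χ) = min(1, 1 − 1.00 + 0.78) = min(1, 0.78) = 0.78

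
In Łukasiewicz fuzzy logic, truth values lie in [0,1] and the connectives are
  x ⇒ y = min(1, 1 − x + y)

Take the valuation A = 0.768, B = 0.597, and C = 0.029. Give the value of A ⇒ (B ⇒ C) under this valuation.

B ⇒ C = min(1, 1 − 0.597 + 0.029) = min(1, 0.432) = 0.432
A ⇒ (B ⇒ C) = min(1, 1 − 0.768 + 0.432) = min(1, 0.664) = 0.664

0.664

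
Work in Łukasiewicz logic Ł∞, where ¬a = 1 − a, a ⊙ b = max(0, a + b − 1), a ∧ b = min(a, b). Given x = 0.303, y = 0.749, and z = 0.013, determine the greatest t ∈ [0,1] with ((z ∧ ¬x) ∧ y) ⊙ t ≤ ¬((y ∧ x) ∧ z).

¬x = 1 − 0.303 = 0.697
z ∧ ¬x = min(0.013, 0.697) = 0.013
(z ∧ ¬x) ∧ y = min(0.013, 0.749) = 0.013
So the left factor is (z ∧ ¬x) ∧ y = 0.013.
y ∧ x = min(0.749, 0.303) = 0.303
(y ∧ x) ∧ z = min(0.303, 0.013) = 0.013
¬((y ∧ x) ∧ z) = 1 − 0.013 = 0.987
So the right-hand bound is ¬((y ∧ x) ∧ z) = 0.987.
The residuum of the Łukasiewicz t-norm gives the supremum: min(1, 1 − 0.013 + 0.987).
1 − 0.013 + 0.987 = 1.974, so t = min(1, 1.974) = 1.000.
Check: 0.013 ⊙ 1.000 = max(0, 0.013) = 0.013 ≤ 0.987.

1.000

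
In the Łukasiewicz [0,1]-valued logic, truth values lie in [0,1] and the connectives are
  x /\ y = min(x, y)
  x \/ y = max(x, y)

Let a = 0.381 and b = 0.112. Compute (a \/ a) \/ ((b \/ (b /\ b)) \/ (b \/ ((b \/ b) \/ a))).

a \/ a = max(0.381, 0.381) = 0.381
b /\ b = min(0.112, 0.112) = 0.112
b \/ (b /\ b) = max(0.112, 0.112) = 0.112
b \/ b = max(0.112, 0.112) = 0.112
(b \/ b) \/ a = max(0.112, 0.381) = 0.381
b \/ ((b \/ b) \/ a) = max(0.112, 0.381) = 0.381
(b \/ (b /\ b)) \/ (b \/ ((b \/ b) \/ a)) = max(0.112, 0.381) = 0.381
(a \/ a) \/ ((b \/ (b /\ b)) \/ (b \/ ((b \/ b) \/ a))) = max(0.381, 0.381) = 0.381

0.381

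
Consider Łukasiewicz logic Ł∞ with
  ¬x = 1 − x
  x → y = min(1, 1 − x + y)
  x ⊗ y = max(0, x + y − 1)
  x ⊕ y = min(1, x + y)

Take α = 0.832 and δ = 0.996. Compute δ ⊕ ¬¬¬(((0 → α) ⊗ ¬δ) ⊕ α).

1.000

0 → α = min(1, 1 − 0.000 + 0.832) = min(1, 1.832) = 1.000
¬δ = 1 − 0.996 = 0.004
(0 → α) ⊗ ¬δ = max(0, 1.000 + 0.004 − 1) = max(0, 0.004) = 0.004
((0 → α) ⊗ ¬δ) ⊕ α = min(1, 0.004 + 0.832) = min(1, 0.836) = 0.836
¬(((0 → α) ⊗ ¬δ) ⊕ α) = 1 − 0.836 = 0.164
¬¬(((0 → α) ⊗ ¬δ) ⊕ α) = 1 − 0.164 = 0.836
¬¬¬(((0 → α) ⊗ ¬δ) ⊕ α) = 1 − 0.836 = 0.164
δ ⊕ ¬¬¬(((0 → α) ⊗ ¬δ) ⊕ α) = min(1, 0.996 + 0.164) = min(1, 1.160) = 1.000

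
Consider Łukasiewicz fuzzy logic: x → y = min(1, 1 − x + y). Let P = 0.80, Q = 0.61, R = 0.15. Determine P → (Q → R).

Q → R = min(1, 1 − 0.61 + 0.15) = min(1, 0.54) = 0.54
P → (Q → R) = min(1, 1 − 0.80 + 0.54) = min(1, 0.74) = 0.74

0.74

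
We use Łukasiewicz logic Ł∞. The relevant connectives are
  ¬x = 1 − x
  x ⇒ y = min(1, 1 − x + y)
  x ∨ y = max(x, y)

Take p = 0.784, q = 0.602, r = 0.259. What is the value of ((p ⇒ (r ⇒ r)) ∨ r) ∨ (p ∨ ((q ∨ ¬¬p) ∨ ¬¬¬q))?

1.000

r ⇒ r = min(1, 1 − 0.259 + 0.259) = min(1, 1.000) = 1.000
p ⇒ (r ⇒ r) = min(1, 1 − 0.784 + 1.000) = min(1, 1.216) = 1.000
(p ⇒ (r ⇒ r)) ∨ r = max(1.000, 0.259) = 1.000
¬p = 1 − 0.784 = 0.216
¬¬p = 1 − 0.216 = 0.784
q ∨ ¬¬p = max(0.602, 0.784) = 0.784
¬q = 1 − 0.602 = 0.398
¬¬q = 1 − 0.398 = 0.602
¬¬¬q = 1 − 0.602 = 0.398
(q ∨ ¬¬p) ∨ ¬¬¬q = max(0.784, 0.398) = 0.784
p ∨ ((q ∨ ¬¬p) ∨ ¬¬¬q) = max(0.784, 0.784) = 0.784
((p ⇒ (r ⇒ r)) ∨ r) ∨ (p ∨ ((q ∨ ¬¬p) ∨ ¬¬¬q)) = max(1.000, 0.784) = 1.000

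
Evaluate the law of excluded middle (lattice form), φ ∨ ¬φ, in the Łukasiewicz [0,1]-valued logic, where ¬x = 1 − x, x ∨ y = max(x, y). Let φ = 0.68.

¬φ = 1 − 0.68 = 0.32
φ ∨ ¬φ = max(0.68, 0.32) = 0.68
(The value 0.68 < 1 shows this instance is not satisfied; not a Ł∞-tautology — its value is max(a, 1−a).)

0.68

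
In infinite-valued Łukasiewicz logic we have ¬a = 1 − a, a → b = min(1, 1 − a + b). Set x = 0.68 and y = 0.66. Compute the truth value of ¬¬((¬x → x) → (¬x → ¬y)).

¬x = 1 − 0.68 = 0.32
¬x → x = min(1, 1 − 0.32 + 0.68) = min(1, 1.36) = 1.00
¬y = 1 − 0.66 = 0.34
¬x → ¬y = min(1, 1 − 0.32 + 0.34) = min(1, 1.02) = 1.00
(¬x → x) → (¬x → ¬y) = min(1, 1 − 1.00 + 1.00) = min(1, 1.00) = 1.00
¬((¬x → x) → (¬x → ¬y)) = 1 − 1.00 = 0.00
¬¬((¬x → x) → (¬x → ¬y)) = 1 − 0.00 = 1.00

1.00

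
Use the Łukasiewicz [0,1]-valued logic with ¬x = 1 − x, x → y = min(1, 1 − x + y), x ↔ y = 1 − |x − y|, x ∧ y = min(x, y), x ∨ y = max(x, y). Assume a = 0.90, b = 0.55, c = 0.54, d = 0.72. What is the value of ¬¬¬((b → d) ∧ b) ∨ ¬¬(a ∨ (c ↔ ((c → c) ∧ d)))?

b → d = min(1, 1 − 0.55 + 0.72) = min(1, 1.17) = 1.00
(b → d) ∧ b = min(1.00, 0.55) = 0.55
¬((b → d) ∧ b) = 1 − 0.55 = 0.45
¬¬((b → d) ∧ b) = 1 − 0.45 = 0.55
¬¬¬((b → d) ∧ b) = 1 − 0.55 = 0.45
c → c = min(1, 1 − 0.54 + 0.54) = min(1, 1.00) = 1.00
(c → c) ∧ d = min(1.00, 0.72) = 0.72
c ↔ ((c → c) ∧ d) = 1 − |0.54 − 0.72| = 1 − 0.18 = 0.82
a ∨ (c ↔ ((c → c) ∧ d)) = max(0.90, 0.82) = 0.90
¬(a ∨ (c ↔ ((c → c) ∧ d))) = 1 − 0.90 = 0.10
¬¬(a ∨ (c ↔ ((c → c) ∧ d))) = 1 − 0.10 = 0.90
¬¬¬((b → d) ∧ b) ∨ ¬¬(a ∨ (c ↔ ((c → c) ∧ d))) = max(0.45, 0.90) = 0.90

0.90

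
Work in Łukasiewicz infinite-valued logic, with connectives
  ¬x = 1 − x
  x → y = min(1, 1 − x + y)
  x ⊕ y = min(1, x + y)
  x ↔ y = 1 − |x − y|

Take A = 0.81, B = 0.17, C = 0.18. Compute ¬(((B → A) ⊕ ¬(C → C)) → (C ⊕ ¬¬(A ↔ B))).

0.46

B → A = min(1, 1 − 0.17 + 0.81) = min(1, 1.64) = 1.00
C → C = min(1, 1 − 0.18 + 0.18) = min(1, 1.00) = 1.00
¬(C → C) = 1 − 1.00 = 0.00
(B → A) ⊕ ¬(C → C) = min(1, 1.00 + 0.00) = min(1, 1.00) = 1.00
A ↔ B = 1 − |0.81 − 0.17| = 1 − 0.64 = 0.36
¬(A ↔ B) = 1 − 0.36 = 0.64
¬¬(A ↔ B) = 1 − 0.64 = 0.36
C ⊕ ¬¬(A ↔ B) = min(1, 0.18 + 0.36) = min(1, 0.54) = 0.54
((B → A) ⊕ ¬(C → C)) → (C ⊕ ¬¬(A ↔ B)) = min(1, 1 − 1.00 + 0.54) = min(1, 0.54) = 0.54
¬(((B → A) ⊕ ¬(C → C)) → (C ⊕ ¬¬(A ↔ B))) = 1 − 0.54 = 0.46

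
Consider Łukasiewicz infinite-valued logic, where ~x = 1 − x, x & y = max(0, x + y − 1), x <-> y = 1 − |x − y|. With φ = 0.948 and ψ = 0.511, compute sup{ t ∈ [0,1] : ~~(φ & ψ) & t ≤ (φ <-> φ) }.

φ & ψ = max(0, 0.948 + 0.511 − 1) = max(0, 0.459) = 0.459
~(φ & ψ) = 1 − 0.459 = 0.541
~~(φ & ψ) = 1 − 0.541 = 0.459
So the left factor is ~~(φ & ψ) = 0.459.
φ <-> φ = 1 − |0.948 − 0.948| = 1 − 0.000 = 1.000
So the right-hand bound is φ <-> φ = 1.000.
The residuum of the Łukasiewicz t-norm gives the supremum: min(1, 1 − 0.459 + 1.000).
1 − 0.459 + 1.000 = 1.541, so t = min(1, 1.541) = 1.000.
Check: 0.459 & 1.000 = max(0, 0.459) = 0.459 ≤ 1.000.

1.000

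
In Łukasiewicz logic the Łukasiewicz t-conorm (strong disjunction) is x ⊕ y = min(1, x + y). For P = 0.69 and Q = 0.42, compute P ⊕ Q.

1.00

P ⊕ Q = min(1, 0.69 + 0.42) = min(1, 1.11) = 1.00
For comparison, the Gödel t-conorm max(x, y) would give 0.69.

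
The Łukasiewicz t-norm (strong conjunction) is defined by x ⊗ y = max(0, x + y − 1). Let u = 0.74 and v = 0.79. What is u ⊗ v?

u ⊗ v = max(0, 0.74 + 0.79 − 1) = max(0, 0.53) = 0.53
For comparison, the Gödel (minimum) t-norm min(x, y) would give 0.74.

0.53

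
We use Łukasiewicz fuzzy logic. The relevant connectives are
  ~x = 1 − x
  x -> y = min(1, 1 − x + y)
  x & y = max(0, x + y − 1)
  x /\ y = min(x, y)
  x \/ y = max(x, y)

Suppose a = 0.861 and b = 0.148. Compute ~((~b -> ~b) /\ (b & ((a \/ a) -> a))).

~b = 1 − 0.148 = 0.852
~b -> ~b = min(1, 1 − 0.852 + 0.852) = min(1, 1.000) = 1.000
a \/ a = max(0.861, 0.861) = 0.861
(a \/ a) -> a = min(1, 1 − 0.861 + 0.861) = min(1, 1.000) = 1.000
b & ((a \/ a) -> a) = max(0, 0.148 + 1.000 − 1) = max(0, 0.148) = 0.148
(~b -> ~b) /\ (b & ((a \/ a) -> a)) = min(1.000, 0.148) = 0.148
~((~b -> ~b) /\ (b & ((a \/ a) -> a))) = 1 − 0.148 = 0.852

0.852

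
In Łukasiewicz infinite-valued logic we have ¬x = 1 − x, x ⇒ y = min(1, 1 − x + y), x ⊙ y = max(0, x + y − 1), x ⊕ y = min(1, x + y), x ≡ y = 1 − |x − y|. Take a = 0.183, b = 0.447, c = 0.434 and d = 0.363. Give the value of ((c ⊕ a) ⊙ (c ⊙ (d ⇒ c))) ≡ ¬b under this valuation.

c ⊕ a = min(1, 0.434 + 0.183) = min(1, 0.617) = 0.617
d ⇒ c = min(1, 1 − 0.363 + 0.434) = min(1, 1.071) = 1.000
c ⊙ (d ⇒ c) = max(0, 0.434 + 1.000 − 1) = max(0, 0.434) = 0.434
(c ⊕ a) ⊙ (c ⊙ (d ⇒ c)) = max(0, 0.617 + 0.434 − 1) = max(0, 0.051) = 0.051
¬b = 1 − 0.447 = 0.553
((c ⊕ a) ⊙ (c ⊙ (d ⇒ c))) ≡ ¬b = 1 − |0.051 − 0.553| = 1 − 0.502 = 0.498

0.498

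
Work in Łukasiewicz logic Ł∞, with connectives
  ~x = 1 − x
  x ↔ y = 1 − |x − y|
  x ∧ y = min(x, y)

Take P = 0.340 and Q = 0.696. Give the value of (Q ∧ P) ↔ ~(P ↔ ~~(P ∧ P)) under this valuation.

0.660

Q ∧ P = min(0.696, 0.340) = 0.340
P ∧ P = min(0.340, 0.340) = 0.340
~(P ∧ P) = 1 − 0.340 = 0.660
~~(P ∧ P) = 1 − 0.660 = 0.340
P ↔ ~~(P ∧ P) = 1 − |0.340 − 0.340| = 1 − 0.000 = 1.000
~(P ↔ ~~(P ∧ P)) = 1 − 1.000 = 0.000
(Q ∧ P) ↔ ~(P ↔ ~~(P ∧ P)) = 1 − |0.340 − 0.000| = 1 − 0.340 = 0.660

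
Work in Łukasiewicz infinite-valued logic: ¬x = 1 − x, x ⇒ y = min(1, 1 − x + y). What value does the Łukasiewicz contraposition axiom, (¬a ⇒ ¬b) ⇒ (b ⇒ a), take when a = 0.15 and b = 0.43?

1.00

¬a = 1 − 0.15 = 0.85
¬b = 1 − 0.43 = 0.57
¬a ⇒ ¬b = min(1, 1 − 0.85 + 0.57) = min(1, 0.72) = 0.72
b ⇒ a = min(1, 1 − 0.43 + 0.15) = min(1, 0.72) = 0.72
(¬a ⇒ ¬b) ⇒ (b ⇒ a) = min(1, 1 − 0.72 + 0.72) = min(1, 1.00) = 1.00
(As expected: an axiom of Ł∞, always 1.)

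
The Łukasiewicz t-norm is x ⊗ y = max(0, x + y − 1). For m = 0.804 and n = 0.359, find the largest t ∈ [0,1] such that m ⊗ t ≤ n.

0.555

The residuum of the Łukasiewicz t-norm gives the supremum: min(1, 1 − 0.804 + 0.359).
1 − 0.804 + 0.359 = 0.555, so t = min(1, 0.555) = 0.555.
Check: 0.804 ⊗ 0.555 = max(0, 0.359) = 0.359 ≤ 0.359.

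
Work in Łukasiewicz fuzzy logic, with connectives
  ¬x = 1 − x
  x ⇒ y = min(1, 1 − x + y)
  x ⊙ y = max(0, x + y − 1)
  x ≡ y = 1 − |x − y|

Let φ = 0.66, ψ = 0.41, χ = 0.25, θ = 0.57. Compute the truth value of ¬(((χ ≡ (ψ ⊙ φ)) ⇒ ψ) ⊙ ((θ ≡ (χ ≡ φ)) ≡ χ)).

ψ ⊙ φ = max(0, 0.41 + 0.66 − 1) = max(0, 0.07) = 0.07
χ ≡ (ψ ⊙ φ) = 1 − |0.25 − 0.07| = 1 − 0.18 = 0.82
(χ ≡ (ψ ⊙ φ)) ⇒ ψ = min(1, 1 − 0.82 + 0.41) = min(1, 0.59) = 0.59
χ ≡ φ = 1 − |0.25 − 0.66| = 1 − 0.41 = 0.59
θ ≡ (χ ≡ φ) = 1 − |0.57 − 0.59| = 1 − 0.02 = 0.98
(θ ≡ (χ ≡ φ)) ≡ χ = 1 − |0.98 − 0.25| = 1 − 0.73 = 0.27
((χ ≡ (ψ ⊙ φ)) ⇒ ψ) ⊙ ((θ ≡ (χ ≡ φ)) ≡ χ) = max(0, 0.59 + 0.27 − 1) = max(0, -0.14) = 0.00
¬(((χ ≡ (ψ ⊙ φ)) ⇒ ψ) ⊙ ((θ ≡ (χ ≡ φ)) ≡ χ)) = 1 − 0.00 = 1.00

1.00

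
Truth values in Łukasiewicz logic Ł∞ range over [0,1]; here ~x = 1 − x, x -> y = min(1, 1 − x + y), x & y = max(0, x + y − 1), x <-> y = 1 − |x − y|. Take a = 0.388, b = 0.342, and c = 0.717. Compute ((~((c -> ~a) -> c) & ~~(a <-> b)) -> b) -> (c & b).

~a = 1 − 0.388 = 0.612
c -> ~a = min(1, 1 − 0.717 + 0.612) = min(1, 0.895) = 0.895
(c -> ~a) -> c = min(1, 1 − 0.895 + 0.717) = min(1, 0.822) = 0.822
~((c -> ~a) -> c) = 1 − 0.822 = 0.178
a <-> b = 1 − |0.388 − 0.342| = 1 − 0.046 = 0.954
~(a <-> b) = 1 − 0.954 = 0.046
~~(a <-> b) = 1 − 0.046 = 0.954
~((c -> ~a) -> c) & ~~(a <-> b) = max(0, 0.178 + 0.954 − 1) = max(0, 0.132) = 0.132
(~((c -> ~a) -> c) & ~~(a <-> b)) -> b = min(1, 1 − 0.132 + 0.342) = min(1, 1.210) = 1.000
c & b = max(0, 0.717 + 0.342 − 1) = max(0, 0.059) = 0.059
((~((c -> ~a) -> c) & ~~(a <-> b)) -> b) -> (c & b) = min(1, 1 − 1.000 + 0.059) = min(1, 0.059) = 0.059

0.059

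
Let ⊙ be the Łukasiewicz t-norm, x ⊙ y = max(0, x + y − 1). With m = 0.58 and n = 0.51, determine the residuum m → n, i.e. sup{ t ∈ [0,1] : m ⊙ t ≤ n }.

0.93

The residuum of the Łukasiewicz t-norm gives the supremum: min(1, 1 − 0.58 + 0.51).
1 − 0.58 + 0.51 = 0.93, so t = min(1, 0.93) = 0.93.
Check: 0.58 ⊙ 0.93 = max(0, 0.51) = 0.51 ≤ 0.51.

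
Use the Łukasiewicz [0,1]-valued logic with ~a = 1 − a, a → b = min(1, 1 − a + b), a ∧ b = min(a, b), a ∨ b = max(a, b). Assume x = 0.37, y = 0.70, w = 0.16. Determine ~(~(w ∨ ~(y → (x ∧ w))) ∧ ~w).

0.54

x ∧ w = min(0.37, 0.16) = 0.16
y → (x ∧ w) = min(1, 1 − 0.70 + 0.16) = min(1, 0.46) = 0.46
~(y → (x ∧ w)) = 1 − 0.46 = 0.54
w ∨ ~(y → (x ∧ w)) = max(0.16, 0.54) = 0.54
~(w ∨ ~(y → (x ∧ w))) = 1 − 0.54 = 0.46
~w = 1 − 0.16 = 0.84
~(w ∨ ~(y → (x ∧ w))) ∧ ~w = min(0.46, 0.84) = 0.46
~(~(w ∨ ~(y → (x ∧ w))) ∧ ~w) = 1 − 0.46 = 0.54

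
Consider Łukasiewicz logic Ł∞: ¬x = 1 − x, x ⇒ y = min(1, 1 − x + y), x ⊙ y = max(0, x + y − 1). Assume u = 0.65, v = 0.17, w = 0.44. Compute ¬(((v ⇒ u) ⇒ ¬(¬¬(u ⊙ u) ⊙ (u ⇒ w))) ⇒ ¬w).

0.35

v ⇒ u = min(1, 1 − 0.17 + 0.65) = min(1, 1.48) = 1.00
u ⊙ u = max(0, 0.65 + 0.65 − 1) = max(0, 0.30) = 0.30
¬(u ⊙ u) = 1 − 0.30 = 0.70
¬¬(u ⊙ u) = 1 − 0.70 = 0.30
u ⇒ w = min(1, 1 − 0.65 + 0.44) = min(1, 0.79) = 0.79
¬¬(u ⊙ u) ⊙ (u ⇒ w) = max(0, 0.30 + 0.79 − 1) = max(0, 0.09) = 0.09
¬(¬¬(u ⊙ u) ⊙ (u ⇒ w)) = 1 − 0.09 = 0.91
(v ⇒ u) ⇒ ¬(¬¬(u ⊙ u) ⊙ (u ⇒ w)) = min(1, 1 − 1.00 + 0.91) = min(1, 0.91) = 0.91
¬w = 1 − 0.44 = 0.56
((v ⇒ u) ⇒ ¬(¬¬(u ⊙ u) ⊙ (u ⇒ w))) ⇒ ¬w = min(1, 1 − 0.91 + 0.56) = min(1, 0.65) = 0.65
¬(((v ⇒ u) ⇒ ¬(¬¬(u ⊙ u) ⊙ (u ⇒ w))) ⇒ ¬w) = 1 − 0.65 = 0.35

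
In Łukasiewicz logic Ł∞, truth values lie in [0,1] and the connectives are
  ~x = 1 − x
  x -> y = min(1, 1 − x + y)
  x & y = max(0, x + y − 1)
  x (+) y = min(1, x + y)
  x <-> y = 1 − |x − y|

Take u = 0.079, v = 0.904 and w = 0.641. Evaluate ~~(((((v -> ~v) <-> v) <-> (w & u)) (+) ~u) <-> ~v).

~v = 1 − 0.904 = 0.096
v -> ~v = min(1, 1 − 0.904 + 0.096) = min(1, 0.192) = 0.192
(v -> ~v) <-> v = 1 − |0.192 − 0.904| = 1 − 0.712 = 0.288
w & u = max(0, 0.641 + 0.079 − 1) = max(0, -0.280) = 0.000
((v -> ~v) <-> v) <-> (w & u) = 1 − |0.288 − 0.000| = 1 − 0.288 = 0.712
~u = 1 − 0.079 = 0.921
(((v -> ~v) <-> v) <-> (w & u)) (+) ~u = min(1, 0.712 + 0.921) = min(1, 1.633) = 1.000
((((v -> ~v) <-> v) <-> (w & u)) (+) ~u) <-> ~v = 1 − |1.000 − 0.096| = 1 − 0.904 = 0.096
~(((((v -> ~v) <-> v) <-> (w & u)) (+) ~u) <-> ~v) = 1 − 0.096 = 0.904
~~(((((v -> ~v) <-> v) <-> (w & u)) (+) ~u) <-> ~v) = 1 − 0.904 = 0.096

0.096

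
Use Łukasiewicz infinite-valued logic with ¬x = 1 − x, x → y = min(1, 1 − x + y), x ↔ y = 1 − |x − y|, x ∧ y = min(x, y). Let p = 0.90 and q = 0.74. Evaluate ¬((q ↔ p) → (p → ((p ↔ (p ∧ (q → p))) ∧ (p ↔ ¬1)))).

0.64

q ↔ p = 1 − |0.74 − 0.90| = 1 − 0.16 = 0.84
q → p = min(1, 1 − 0.74 + 0.90) = min(1, 1.16) = 1.00
p ∧ (q → p) = min(0.90, 1.00) = 0.90
p ↔ (p ∧ (q → p)) = 1 − |0.90 − 0.90| = 1 − 0.00 = 1.00
¬1 = 1 − 1.00 = 0.00
p ↔ ¬1 = 1 − |0.90 − 0.00| = 1 − 0.90 = 0.10
(p ↔ (p ∧ (q → p))) ∧ (p ↔ ¬1) = min(1.00, 0.10) = 0.10
p → ((p ↔ (p ∧ (q → p))) ∧ (p ↔ ¬1)) = min(1, 1 − 0.90 + 0.10) = min(1, 0.20) = 0.20
(q ↔ p) → (p → ((p ↔ (p ∧ (q → p))) ∧ (p ↔ ¬1))) = min(1, 1 − 0.84 + 0.20) = min(1, 0.36) = 0.36
¬((q ↔ p) → (p → ((p ↔ (p ∧ (q → p))) ∧ (p ↔ ¬1)))) = 1 − 0.36 = 0.64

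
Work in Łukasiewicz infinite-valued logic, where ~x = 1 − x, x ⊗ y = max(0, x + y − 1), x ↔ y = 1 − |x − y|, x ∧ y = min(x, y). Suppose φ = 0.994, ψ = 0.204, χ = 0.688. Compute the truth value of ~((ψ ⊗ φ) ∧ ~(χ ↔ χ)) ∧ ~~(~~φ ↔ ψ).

ψ ⊗ φ = max(0, 0.204 + 0.994 − 1) = max(0, 0.198) = 0.198
χ ↔ χ = 1 − |0.688 − 0.688| = 1 − 0.000 = 1.000
~(χ ↔ χ) = 1 − 1.000 = 0.000
(ψ ⊗ φ) ∧ ~(χ ↔ χ) = min(0.198, 0.000) = 0.000
~((ψ ⊗ φ) ∧ ~(χ ↔ χ)) = 1 − 0.000 = 1.000
~φ = 1 − 0.994 = 0.006
~~φ = 1 − 0.006 = 0.994
~~φ ↔ ψ = 1 − |0.994 − 0.204| = 1 − 0.790 = 0.210
~(~~φ ↔ ψ) = 1 − 0.210 = 0.790
~~(~~φ ↔ ψ) = 1 − 0.790 = 0.210
~((ψ ⊗ φ) ∧ ~(χ ↔ χ)) ∧ ~~(~~φ ↔ ψ) = min(1.000, 0.210) = 0.210

0.210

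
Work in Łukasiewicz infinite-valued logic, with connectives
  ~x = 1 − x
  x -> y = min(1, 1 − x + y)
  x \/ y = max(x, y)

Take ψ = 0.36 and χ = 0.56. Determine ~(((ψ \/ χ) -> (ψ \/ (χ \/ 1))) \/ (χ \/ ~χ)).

0.00

ψ \/ χ = max(0.36, 0.56) = 0.56
χ \/ 1 = max(0.56, 1.00) = 1.00
ψ \/ (χ \/ 1) = max(0.36, 1.00) = 1.00
(ψ \/ χ) -> (ψ \/ (χ \/ 1)) = min(1, 1 − 0.56 + 1.00) = min(1, 1.44) = 1.00
~χ = 1 − 0.56 = 0.44
χ \/ ~χ = max(0.56, 0.44) = 0.56
((ψ \/ χ) -> (ψ \/ (χ \/ 1))) \/ (χ \/ ~χ) = max(1.00, 0.56) = 1.00
~(((ψ \/ χ) -> (ψ \/ (χ \/ 1))) \/ (χ \/ ~χ)) = 1 − 1.00 = 0.00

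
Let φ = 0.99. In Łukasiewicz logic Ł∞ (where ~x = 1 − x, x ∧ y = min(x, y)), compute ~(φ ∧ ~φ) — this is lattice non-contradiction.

~φ = 1 − 0.99 = 0.01
φ ∧ ~φ = min(0.99, 0.01) = 0.01
~(φ ∧ ~φ) = 1 − 0.01 = 0.99
(The value 0.99 < 1 shows this instance is not satisfied; not a Ł∞-tautology — its value is 1 − min(a, 1−a).)

0.99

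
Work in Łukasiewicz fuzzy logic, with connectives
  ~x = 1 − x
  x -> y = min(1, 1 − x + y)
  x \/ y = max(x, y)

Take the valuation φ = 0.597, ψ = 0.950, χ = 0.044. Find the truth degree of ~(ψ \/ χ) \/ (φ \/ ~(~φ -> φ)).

ψ \/ χ = max(0.950, 0.044) = 0.950
~(ψ \/ χ) = 1 − 0.950 = 0.050
~φ = 1 − 0.597 = 0.403
~φ -> φ = min(1, 1 − 0.403 + 0.597) = min(1, 1.194) = 1.000
~(~φ -> φ) = 1 − 1.000 = 0.000
φ \/ ~(~φ -> φ) = max(0.597, 0.000) = 0.597
~(ψ \/ χ) \/ (φ \/ ~(~φ -> φ)) = max(0.050, 0.597) = 0.597

0.597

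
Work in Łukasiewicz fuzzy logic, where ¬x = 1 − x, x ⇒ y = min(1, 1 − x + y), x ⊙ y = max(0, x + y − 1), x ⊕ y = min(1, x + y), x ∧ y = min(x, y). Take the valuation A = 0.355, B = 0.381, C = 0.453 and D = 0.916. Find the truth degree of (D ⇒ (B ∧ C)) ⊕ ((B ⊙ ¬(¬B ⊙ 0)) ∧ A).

0.820

B ∧ C = min(0.381, 0.453) = 0.381
D ⇒ (B ∧ C) = min(1, 1 − 0.916 + 0.381) = min(1, 0.465) = 0.465
¬B = 1 − 0.381 = 0.619
¬B ⊙ 0 = max(0, 0.619 + 0.000 − 1) = max(0, -0.381) = 0.000
¬(¬B ⊙ 0) = 1 − 0.000 = 1.000
B ⊙ ¬(¬B ⊙ 0) = max(0, 0.381 + 1.000 − 1) = max(0, 0.381) = 0.381
(B ⊙ ¬(¬B ⊙ 0)) ∧ A = min(0.381, 0.355) = 0.355
(D ⇒ (B ∧ C)) ⊕ ((B ⊙ ¬(¬B ⊙ 0)) ∧ A) = min(1, 0.465 + 0.355) = min(1, 0.820) = 0.820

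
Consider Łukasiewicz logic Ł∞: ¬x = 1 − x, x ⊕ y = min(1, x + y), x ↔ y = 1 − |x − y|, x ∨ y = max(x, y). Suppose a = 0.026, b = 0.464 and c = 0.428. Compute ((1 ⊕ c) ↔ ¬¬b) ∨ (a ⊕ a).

0.464

1 ⊕ c = min(1, 1.000 + 0.428) = min(1, 1.428) = 1.000
¬b = 1 − 0.464 = 0.536
¬¬b = 1 − 0.536 = 0.464
(1 ⊕ c) ↔ ¬¬b = 1 − |1.000 − 0.464| = 1 − 0.536 = 0.464
a ⊕ a = min(1, 0.026 + 0.026) = min(1, 0.052) = 0.052
((1 ⊕ c) ↔ ¬¬b) ∨ (a ⊕ a) = max(0.464, 0.052) = 0.464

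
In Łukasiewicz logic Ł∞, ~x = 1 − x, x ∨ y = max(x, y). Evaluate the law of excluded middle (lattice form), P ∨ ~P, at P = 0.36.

~P = 1 − 0.36 = 0.64
P ∨ ~P = max(0.36, 0.64) = 0.64
(The value 0.64 < 1 shows this instance is not satisfied; not a Ł∞-tautology — its value is max(a, 1−a).)

0.64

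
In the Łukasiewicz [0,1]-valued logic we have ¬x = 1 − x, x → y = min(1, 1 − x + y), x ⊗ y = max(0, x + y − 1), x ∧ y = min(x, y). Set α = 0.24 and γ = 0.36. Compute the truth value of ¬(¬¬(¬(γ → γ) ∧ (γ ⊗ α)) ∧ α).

γ → γ = min(1, 1 − 0.36 + 0.36) = min(1, 1.00) = 1.00
¬(γ → γ) = 1 − 1.00 = 0.00
γ ⊗ α = max(0, 0.36 + 0.24 − 1) = max(0, -0.40) = 0.00
¬(γ → γ) ∧ (γ ⊗ α) = min(0.00, 0.00) = 0.00
¬(¬(γ → γ) ∧ (γ ⊗ α)) = 1 − 0.00 = 1.00
¬¬(¬(γ → γ) ∧ (γ ⊗ α)) = 1 − 1.00 = 0.00
¬¬(¬(γ → γ) ∧ (γ ⊗ α)) ∧ α = min(0.00, 0.24) = 0.00
¬(¬¬(¬(γ → γ) ∧ (γ ⊗ α)) ∧ α) = 1 − 0.00 = 1.00

1.00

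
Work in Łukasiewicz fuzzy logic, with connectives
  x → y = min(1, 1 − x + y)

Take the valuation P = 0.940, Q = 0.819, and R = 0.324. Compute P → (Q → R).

Q → R = min(1, 1 − 0.819 + 0.324) = min(1, 0.505) = 0.505
P → (Q → R) = min(1, 1 − 0.940 + 0.505) = min(1, 0.565) = 0.565

0.565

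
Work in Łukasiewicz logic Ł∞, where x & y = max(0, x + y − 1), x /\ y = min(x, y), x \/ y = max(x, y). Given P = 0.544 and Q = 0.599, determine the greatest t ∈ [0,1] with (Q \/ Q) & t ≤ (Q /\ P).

Q \/ Q = max(0.599, 0.599) = 0.599
So the left factor is Q \/ Q = 0.599.
Q /\ P = min(0.599, 0.544) = 0.544
So the right-hand bound is Q /\ P = 0.544.
The residuum of the Łukasiewicz t-norm gives the supremum: min(1, 1 − 0.599 + 0.544).
1 − 0.599 + 0.544 = 0.945, so t = min(1, 0.945) = 0.945.
Check: 0.599 & 0.945 = max(0, 0.544) = 0.544 ≤ 0.544.

0.945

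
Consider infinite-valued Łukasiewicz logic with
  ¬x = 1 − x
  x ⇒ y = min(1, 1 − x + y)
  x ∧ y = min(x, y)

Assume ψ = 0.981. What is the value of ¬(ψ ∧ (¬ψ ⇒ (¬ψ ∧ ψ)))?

¬ψ = 1 − 0.981 = 0.019
¬ψ ∧ ψ = min(0.019, 0.981) = 0.019
¬ψ ⇒ (¬ψ ∧ ψ) = min(1, 1 − 0.019 + 0.019) = min(1, 1.000) = 1.000
ψ ∧ (¬ψ ⇒ (¬ψ ∧ ψ)) = min(0.981, 1.000) = 0.981
¬(ψ ∧ (¬ψ ⇒ (¬ψ ∧ ψ))) = 1 − 0.981 = 0.019

0.019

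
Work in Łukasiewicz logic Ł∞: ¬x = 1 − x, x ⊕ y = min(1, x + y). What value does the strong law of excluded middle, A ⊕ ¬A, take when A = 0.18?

1.00

¬A = 1 − 0.18 = 0.82
A ⊕ ¬A = min(1, 0.18 + 0.82) = min(1, 1.00) = 1.00
(As expected: always 1 in Ł∞ since a ⊕ (1−a) = 1.)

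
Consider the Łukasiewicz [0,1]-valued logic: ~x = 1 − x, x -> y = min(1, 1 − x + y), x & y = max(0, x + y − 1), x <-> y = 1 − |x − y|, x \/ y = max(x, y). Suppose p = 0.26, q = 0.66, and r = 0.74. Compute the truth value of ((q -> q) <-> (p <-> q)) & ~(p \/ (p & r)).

q -> q = min(1, 1 − 0.66 + 0.66) = min(1, 1.00) = 1.00
p <-> q = 1 − |0.26 − 0.66| = 1 − 0.40 = 0.60
(q -> q) <-> (p <-> q) = 1 − |1.00 − 0.60| = 1 − 0.40 = 0.60
p & r = max(0, 0.26 + 0.74 − 1) = max(0, 0.00) = 0.00
p \/ (p & r) = max(0.26, 0.00) = 0.26
~(p \/ (p & r)) = 1 − 0.26 = 0.74
((q -> q) <-> (p <-> q)) & ~(p \/ (p & r)) = max(0, 0.60 + 0.74 − 1) = max(0, 0.34) = 0.34

0.34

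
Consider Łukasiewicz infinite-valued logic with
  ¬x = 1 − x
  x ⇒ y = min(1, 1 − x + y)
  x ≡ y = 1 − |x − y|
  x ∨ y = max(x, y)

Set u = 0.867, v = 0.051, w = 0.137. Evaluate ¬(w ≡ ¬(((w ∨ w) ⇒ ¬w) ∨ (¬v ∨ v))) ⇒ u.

w ∨ w = max(0.137, 0.137) = 0.137
¬w = 1 − 0.137 = 0.863
(w ∨ w) ⇒ ¬w = min(1, 1 − 0.137 + 0.863) = min(1, 1.726) = 1.000
¬v = 1 − 0.051 = 0.949
¬v ∨ v = max(0.949, 0.051) = 0.949
((w ∨ w) ⇒ ¬w) ∨ (¬v ∨ v) = max(1.000, 0.949) = 1.000
¬(((w ∨ w) ⇒ ¬w) ∨ (¬v ∨ v)) = 1 − 1.000 = 0.000
w ≡ ¬(((w ∨ w) ⇒ ¬w) ∨ (¬v ∨ v)) = 1 − |0.137 − 0.000| = 1 − 0.137 = 0.863
¬(w ≡ ¬(((w ∨ w) ⇒ ¬w) ∨ (¬v ∨ v))) = 1 − 0.863 = 0.137
¬(w ≡ ¬(((w ∨ w) ⇒ ¬w) ∨ (¬v ∨ v))) ⇒ u = min(1, 1 − 0.137 + 0.867) = min(1, 1.730) = 1.000

1.000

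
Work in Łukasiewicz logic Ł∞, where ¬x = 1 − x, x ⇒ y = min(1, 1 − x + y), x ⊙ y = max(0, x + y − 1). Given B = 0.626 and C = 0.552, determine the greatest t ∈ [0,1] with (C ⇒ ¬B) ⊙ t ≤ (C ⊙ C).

0.282

¬B = 1 − 0.626 = 0.374
C ⇒ ¬B = min(1, 1 − 0.552 + 0.374) = min(1, 0.822) = 0.822
So the left factor is C ⇒ ¬B = 0.822.
C ⊙ C = max(0, 0.552 + 0.552 − 1) = max(0, 0.104) = 0.104
So the right-hand bound is C ⊙ C = 0.104.
The residuum of the Łukasiewicz t-norm gives the supremum: min(1, 1 − 0.822 + 0.104).
1 − 0.822 + 0.104 = 0.282, so t = min(1, 0.282) = 0.282.
Check: 0.822 ⊙ 0.282 = max(0, 0.104) = 0.104 ≤ 0.104.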